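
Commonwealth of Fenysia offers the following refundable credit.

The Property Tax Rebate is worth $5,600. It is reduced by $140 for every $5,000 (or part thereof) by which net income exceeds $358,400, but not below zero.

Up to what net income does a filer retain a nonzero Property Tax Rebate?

After 39 increments the reduction is 39 × $140 = $5,460, leaving $140; one more increment wipes it out. Increment 39 ends at excess 39 × $5,000 = $195,000, so the highest qualifying income is $358,400 + $195,000 = $553,400.

$553,400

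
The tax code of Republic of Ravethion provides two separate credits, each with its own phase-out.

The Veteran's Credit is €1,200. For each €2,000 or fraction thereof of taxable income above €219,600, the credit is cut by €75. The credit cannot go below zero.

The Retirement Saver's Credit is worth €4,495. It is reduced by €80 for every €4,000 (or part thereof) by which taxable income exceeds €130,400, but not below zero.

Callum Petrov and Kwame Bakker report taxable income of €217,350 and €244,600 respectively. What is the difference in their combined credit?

Callum (€217,350): Veteran's Credit: €217,350 is at or below the €219,600 threshold, so the full €1,200 applies. Retirement Saver's Credit: income exceeds €130,400 by €86,950, which is 22 full-or-partial €4,000 increments; reduction = 22 × €80 = €1,760, leaving €2,735. total €1,200 + €2,735 = €3,935
Kwame (€244,600): Veteran's Credit: income exceeds €219,600 by €25,000, which is 13 full-or-partial €2,000 increments; reduction = 13 × €75 = €975, leaving €225. Retirement Saver's Credit: income exceeds €130,400 by €114,200, which is 29 full-or-partial €4,000 increments; reduction = 29 × €80 = €2,320, leaving €2,175. total €225 + €2,175 = €2,400
Difference: |€3,935 − €2,400| = €1,535.

€1,535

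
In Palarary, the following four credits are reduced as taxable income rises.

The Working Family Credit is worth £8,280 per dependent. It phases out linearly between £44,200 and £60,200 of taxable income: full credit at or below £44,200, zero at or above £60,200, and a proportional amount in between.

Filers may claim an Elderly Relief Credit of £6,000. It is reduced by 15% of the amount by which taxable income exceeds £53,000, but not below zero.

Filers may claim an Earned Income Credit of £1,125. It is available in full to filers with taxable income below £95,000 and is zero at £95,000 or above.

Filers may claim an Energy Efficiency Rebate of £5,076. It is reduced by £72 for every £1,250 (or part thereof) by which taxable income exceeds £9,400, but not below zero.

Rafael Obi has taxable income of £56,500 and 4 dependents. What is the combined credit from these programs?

Working Family Credit: base = 4 × £8,280 = £33,120. £56,500 is £12,300 into a £16,000 phase-out range, leaving 3,700/16,000 of the credit: £33,120 × 3,700/16,000 = £7,659.
Elderly Relief Credit: 15% of the £3,500 excess over £53,000 is £525; credit = £6,000 − £525 = £5,475.
Earned Income Credit: £56,500 is below the £95,000 cutoff, so the full £1,125 applies.
Energy Efficiency Rebate: income exceeds £9,400 by £47,100, which is 38 full-or-partial £1,250 increments; reduction = 38 × £72 = £2,736, leaving £2,340.
Total: £7,659 + £5,475 + £1,125 + £2,340 = £16,599.

£16,599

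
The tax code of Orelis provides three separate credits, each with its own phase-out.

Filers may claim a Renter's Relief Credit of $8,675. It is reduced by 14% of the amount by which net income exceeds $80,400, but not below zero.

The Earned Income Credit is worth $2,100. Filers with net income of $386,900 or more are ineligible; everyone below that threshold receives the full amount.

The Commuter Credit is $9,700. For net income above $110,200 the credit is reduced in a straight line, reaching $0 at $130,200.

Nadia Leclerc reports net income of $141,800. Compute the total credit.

$2,179

Renter's Relief Credit: 14% of the $61,400 excess over $80,400 is $8,596; credit = $8,675 − $8,596 = $79.
Earned Income Credit: $141,800 is below the $386,900 cutoff, so the full $2,100 applies.
Commuter Credit: $141,800 is at or above $130,200, so the credit is $0.
Total: $79 + $2,100 + $0 = $2,179.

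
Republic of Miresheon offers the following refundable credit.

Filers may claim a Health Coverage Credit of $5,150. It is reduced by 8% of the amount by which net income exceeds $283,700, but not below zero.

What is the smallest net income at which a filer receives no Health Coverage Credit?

$348,075

The credit falls by 8% of each dollar above $283,700, so it reaches zero when the excess is $5,150 / 8% = $64,375: income = $283,700 + $64,375 = $348,075.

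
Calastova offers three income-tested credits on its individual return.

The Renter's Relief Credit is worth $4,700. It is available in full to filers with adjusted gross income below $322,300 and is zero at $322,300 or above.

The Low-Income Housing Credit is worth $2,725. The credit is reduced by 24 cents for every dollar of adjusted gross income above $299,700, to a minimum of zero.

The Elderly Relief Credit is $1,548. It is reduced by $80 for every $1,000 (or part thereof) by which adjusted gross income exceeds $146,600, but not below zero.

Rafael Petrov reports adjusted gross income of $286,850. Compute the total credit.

Renter's Relief Credit: $286,850 is below the $322,300 cutoff, so the full $4,700 applies.
Low-Income Housing Credit: $286,850 is at or below the $299,700 threshold, so the full $2,725 applies.
Elderly Relief Credit: income exceeds $146,600 by $140,250 → 141 increments × $80 = $11,280 ≥ base, so the credit is $0.
Total: $4,700 + $2,725 + $0 = $7,425.

$7,425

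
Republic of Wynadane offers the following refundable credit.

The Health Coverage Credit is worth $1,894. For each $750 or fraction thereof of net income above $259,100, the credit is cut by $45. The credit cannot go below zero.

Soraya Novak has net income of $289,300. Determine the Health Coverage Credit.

Health Coverage Credit: income exceeds $259,100 by $30,200, which is 41 full-or-partial $750 increments; reduction = 41 × $45 = $1,845, leaving $49.

$49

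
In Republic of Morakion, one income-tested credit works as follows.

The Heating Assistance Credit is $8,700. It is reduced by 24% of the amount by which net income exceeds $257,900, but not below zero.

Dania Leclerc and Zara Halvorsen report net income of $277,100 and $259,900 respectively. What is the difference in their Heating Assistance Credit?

Dania ($277,100): Heating Assistance Credit: 24% of the $19,200 excess over $257,900 is $4,608; credit = $8,700 − $4,608 = $4,092.
Zara ($259,900): Heating Assistance Credit: 24% of the $2,000 excess over $257,900 is $480; credit = $8,700 − $480 = $8,220.
Difference: |$4,092 − $8,220| = $4,128.

$4,128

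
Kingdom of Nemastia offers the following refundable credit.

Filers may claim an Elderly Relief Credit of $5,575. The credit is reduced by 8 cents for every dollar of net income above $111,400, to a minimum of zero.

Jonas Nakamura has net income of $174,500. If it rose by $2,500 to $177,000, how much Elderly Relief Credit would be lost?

At $174,500 — 8% of the $63,100 excess over $111,400 is $5,048; credit = $5,575 − $5,048 = $527.
At $177,000 — 8% of the $65,600 excess over $111,400 is $5,248; credit = $5,575 − $5,248 = $327.
Lost: $527 − $327 = $200.

$200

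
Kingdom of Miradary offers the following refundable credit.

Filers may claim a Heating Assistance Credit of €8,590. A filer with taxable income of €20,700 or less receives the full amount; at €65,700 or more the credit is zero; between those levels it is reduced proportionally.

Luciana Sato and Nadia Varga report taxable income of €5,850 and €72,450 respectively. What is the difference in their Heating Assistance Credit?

€8,590

Luciana (€5,850): Heating Assistance Credit: €5,850 is at or below the €20,700 threshold, so the full €8,590 applies.
Nadia (€72,450): Heating Assistance Credit: €72,450 is at or above €65,700, so the credit is €0.
Difference: |€8,590 − €0| = €8,590.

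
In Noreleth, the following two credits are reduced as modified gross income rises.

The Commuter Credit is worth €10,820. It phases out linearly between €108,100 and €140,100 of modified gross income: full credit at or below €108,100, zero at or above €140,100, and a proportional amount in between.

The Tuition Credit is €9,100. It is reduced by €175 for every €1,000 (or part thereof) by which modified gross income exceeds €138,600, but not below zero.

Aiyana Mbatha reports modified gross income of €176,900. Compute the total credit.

€2,275

Commuter Credit: €176,900 is at or above €140,100, so the credit is €0.
Tuition Credit: income exceeds €138,600 by €38,300, which is 39 full-or-partial €1,000 increments; reduction = 39 × €175 = €6,825, leaving €2,275.
Total: €0 + €2,275 = €2,275.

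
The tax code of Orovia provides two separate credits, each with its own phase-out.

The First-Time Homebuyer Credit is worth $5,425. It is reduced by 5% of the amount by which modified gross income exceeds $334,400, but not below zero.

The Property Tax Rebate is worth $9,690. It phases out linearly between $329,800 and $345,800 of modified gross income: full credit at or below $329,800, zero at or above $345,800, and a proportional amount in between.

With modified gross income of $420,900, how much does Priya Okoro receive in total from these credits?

$1,100

First-Time Homebuyer Credit: 5% of the $86,500 excess over $334,400 is $4,325; credit = $5,425 − $4,325 = $1,100.
Property Tax Rebate: $420,900 is at or above $345,800, so the credit is $0.
Total: $1,100 + $0 = $1,100.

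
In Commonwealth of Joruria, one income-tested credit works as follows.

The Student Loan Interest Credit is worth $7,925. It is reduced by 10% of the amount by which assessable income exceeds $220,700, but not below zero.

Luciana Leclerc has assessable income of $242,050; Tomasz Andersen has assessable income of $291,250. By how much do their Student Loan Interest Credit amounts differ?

Luciana ($242,050): Student Loan Interest Credit: 10% of the $21,350 excess over $220,700 is $2,135; credit = $7,925 − $2,135 = $5,790.
Tomasz ($291,250): Student Loan Interest Credit: 10% of the $70,550 excess over $220,700 is $7,055; credit = $7,925 − $7,055 = $870.
Difference: |$5,790 − $870| = $4,920.

$4,920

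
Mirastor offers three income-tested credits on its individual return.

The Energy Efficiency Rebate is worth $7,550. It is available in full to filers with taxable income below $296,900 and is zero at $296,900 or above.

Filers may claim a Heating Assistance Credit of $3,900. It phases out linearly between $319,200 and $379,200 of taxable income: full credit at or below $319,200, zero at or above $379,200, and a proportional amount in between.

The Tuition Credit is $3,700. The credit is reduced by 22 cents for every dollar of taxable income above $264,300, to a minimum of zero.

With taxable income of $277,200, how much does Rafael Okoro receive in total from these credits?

Energy Efficiency Rebate: $277,200 is below the $296,900 cutoff, so the full $7,550 applies.
Heating Assistance Credit: $277,200 is at or below the $319,200 threshold, so the full $3,900 applies.
Tuition Credit: 22% of the $12,900 excess over $264,300 is $2,838; credit = $3,700 − $2,838 = $862.
Total: $7,550 + $3,900 + $862 = $12,312.

$12,312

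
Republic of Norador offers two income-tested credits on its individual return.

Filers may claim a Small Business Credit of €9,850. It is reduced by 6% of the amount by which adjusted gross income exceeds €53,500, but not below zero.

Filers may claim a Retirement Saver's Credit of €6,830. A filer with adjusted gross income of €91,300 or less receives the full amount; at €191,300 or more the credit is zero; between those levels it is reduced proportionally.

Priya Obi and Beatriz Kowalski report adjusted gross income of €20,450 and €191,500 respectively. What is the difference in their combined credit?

€15,110

Priya (€20,450): Small Business Credit: €20,450 is at or below the €53,500 threshold, so the full €9,850 applies. Retirement Saver's Credit: €20,450 is at or below the €91,300 threshold, so the full €6,830 applies. total €9,850 + €6,830 = €16,680
Beatriz (€191,500): Small Business Credit: 6% of the €138,000 excess over €53,500 is €8,280; credit = €9,850 − €8,280 = €1,570. Retirement Saver's Credit: €191,500 is at or above €191,300, so the credit is €0. total €1,570 + €0 = €1,570
Difference: |€16,680 − €1,570| = €15,110.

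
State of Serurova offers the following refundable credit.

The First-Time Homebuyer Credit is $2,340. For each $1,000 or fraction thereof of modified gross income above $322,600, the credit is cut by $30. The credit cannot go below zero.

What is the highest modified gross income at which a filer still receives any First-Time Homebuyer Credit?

After 77 increments the reduction is 77 × $30 = $2,310, leaving $30; one more increment wipes it out. Increment 77 ends at excess 77 × $1,000 = $77,000, so the highest qualifying income is $322,600 + $77,000 = $399,600.

$399,600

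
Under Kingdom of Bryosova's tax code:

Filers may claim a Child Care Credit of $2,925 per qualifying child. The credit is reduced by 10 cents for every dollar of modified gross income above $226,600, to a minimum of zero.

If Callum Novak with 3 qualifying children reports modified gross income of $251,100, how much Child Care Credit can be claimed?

$6,325

Child Care Credit: base = 3 × $2,925 = $8,775. 10% of the $24,500 excess over $226,600 is $2,450; credit = $8,775 − $2,450 = $6,325.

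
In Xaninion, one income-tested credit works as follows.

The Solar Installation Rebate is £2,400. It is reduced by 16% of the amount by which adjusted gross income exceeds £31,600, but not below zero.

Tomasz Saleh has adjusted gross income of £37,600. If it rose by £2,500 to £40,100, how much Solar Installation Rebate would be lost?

£400

At £37,600 — 16% of the £6,000 excess over £31,600 is £960; credit = £2,400 − £960 = £1,440.
At £40,100 — 16% of the £8,500 excess over £31,600 is £1,360; credit = £2,400 − £1,360 = £1,040.
Lost: £1,440 − £1,040 = £400.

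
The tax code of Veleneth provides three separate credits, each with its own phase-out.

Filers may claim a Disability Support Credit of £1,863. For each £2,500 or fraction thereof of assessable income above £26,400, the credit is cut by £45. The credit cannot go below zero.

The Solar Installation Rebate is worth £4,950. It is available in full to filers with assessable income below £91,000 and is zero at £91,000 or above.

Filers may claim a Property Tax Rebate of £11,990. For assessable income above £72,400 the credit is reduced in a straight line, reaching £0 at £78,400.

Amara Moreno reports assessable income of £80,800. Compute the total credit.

Disability Support Credit: income exceeds £26,400 by £54,400, which is 22 full-or-partial £2,500 increments; reduction = 22 × £45 = £990, leaving £873.
Solar Installation Rebate: £80,800 is below the £91,000 cutoff, so the full £4,950 applies.
Property Tax Rebate: £80,800 is at or above £78,400, so the credit is £0.
Total: £873 + £4,950 + £0 = £5,823.

£5,823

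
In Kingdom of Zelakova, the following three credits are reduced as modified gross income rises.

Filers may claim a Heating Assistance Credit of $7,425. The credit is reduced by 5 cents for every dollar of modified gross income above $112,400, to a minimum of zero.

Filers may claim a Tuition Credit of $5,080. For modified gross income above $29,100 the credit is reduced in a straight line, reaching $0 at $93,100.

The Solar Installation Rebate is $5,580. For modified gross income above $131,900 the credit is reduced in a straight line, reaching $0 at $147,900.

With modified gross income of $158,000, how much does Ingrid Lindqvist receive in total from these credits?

Heating Assistance Credit: 5% of the $45,600 excess over $112,400 is $2,280; credit = $7,425 − $2,280 = $5,145.
Tuition Credit: $158,000 is at or above $93,100, so the credit is $0.
Solar Installation Rebate: $158,000 is at or above $147,900, so the credit is $0.
Total: $5,145 + $0 + $0 = $5,145.

$5,145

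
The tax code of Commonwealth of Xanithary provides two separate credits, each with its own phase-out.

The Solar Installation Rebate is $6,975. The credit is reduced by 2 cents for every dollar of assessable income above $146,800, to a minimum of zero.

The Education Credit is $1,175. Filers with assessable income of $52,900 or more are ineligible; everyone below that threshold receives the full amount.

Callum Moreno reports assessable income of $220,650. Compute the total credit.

$5,498

Solar Installation Rebate: 2% of the $73,850 excess over $146,800 is $1,477; credit = $6,975 − $1,477 = $5,498.
Education Credit: $220,650 meets or exceeds the $52,900 cutoff, so the credit is $0.
Total: $5,498 + $0 = $5,498.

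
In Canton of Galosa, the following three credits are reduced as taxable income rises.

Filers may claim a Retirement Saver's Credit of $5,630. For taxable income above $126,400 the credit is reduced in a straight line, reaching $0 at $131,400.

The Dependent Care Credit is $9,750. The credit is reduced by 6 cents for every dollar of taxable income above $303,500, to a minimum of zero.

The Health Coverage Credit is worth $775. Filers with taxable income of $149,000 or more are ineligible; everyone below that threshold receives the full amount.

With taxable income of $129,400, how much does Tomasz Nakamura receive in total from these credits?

$12,777

Retirement Saver's Credit: $129,400 is $3,000 into a $5,000 phase-out range, leaving 2,000/5,000 of the credit: $5,630 × 2,000/5,000 = $2,252.
Dependent Care Credit: $129,400 is at or below the $303,500 threshold, so the full $9,750 applies.
Health Coverage Credit: $129,400 is below the $149,000 cutoff, so the full $775 applies.
Total: $2,252 + $9,750 + $775 = $12,777.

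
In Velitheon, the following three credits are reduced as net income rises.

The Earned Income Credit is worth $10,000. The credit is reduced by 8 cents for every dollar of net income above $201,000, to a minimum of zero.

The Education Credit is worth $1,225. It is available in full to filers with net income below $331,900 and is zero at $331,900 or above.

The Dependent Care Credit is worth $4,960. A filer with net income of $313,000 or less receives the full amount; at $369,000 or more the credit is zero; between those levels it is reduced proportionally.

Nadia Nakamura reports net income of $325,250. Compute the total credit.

Earned Income Credit: 8% of the $124,250 excess over $201,000 is $9,940; credit = $10,000 − $9,940 = $60.
Education Credit: $325,250 is below the $331,900 cutoff, so the full $1,225 applies.
Dependent Care Credit: $325,250 is $12,250 into a $56,000 phase-out range, leaving 43,750/56,000 of the credit: $4,960 × 43,750/56,000 = $3,875.
Total: $60 + $1,225 + $3,875 = $5,160.

$5,160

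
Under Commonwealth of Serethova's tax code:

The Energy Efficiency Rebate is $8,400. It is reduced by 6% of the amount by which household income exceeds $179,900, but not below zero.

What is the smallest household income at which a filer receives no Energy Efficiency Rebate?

$319,900

The credit falls by 6% of each dollar above $179,900, so it reaches zero when the excess is $8,400 / 6% = $140,000: income = $179,900 + $140,000 = $319,900.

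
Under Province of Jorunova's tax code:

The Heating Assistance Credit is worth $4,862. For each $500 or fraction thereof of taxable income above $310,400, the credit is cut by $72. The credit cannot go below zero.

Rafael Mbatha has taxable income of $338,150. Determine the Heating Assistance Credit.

$830

Heating Assistance Credit: income exceeds $310,400 by $27,750, which is 56 full-or-partial $500 increments; reduction = 56 × $72 = $4,032, leaving $830.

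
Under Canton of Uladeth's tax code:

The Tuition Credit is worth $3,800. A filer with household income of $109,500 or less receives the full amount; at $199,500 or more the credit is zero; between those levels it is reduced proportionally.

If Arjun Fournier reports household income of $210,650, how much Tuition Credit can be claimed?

Tuition Credit: $210,650 is at or above $199,500, so the credit is $0.

$0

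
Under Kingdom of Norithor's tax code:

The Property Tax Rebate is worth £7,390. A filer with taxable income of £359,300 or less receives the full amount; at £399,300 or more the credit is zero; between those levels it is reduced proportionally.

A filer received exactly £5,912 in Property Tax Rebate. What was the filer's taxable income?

£5,912 is 5,912/7,390 of the full £7,390, so 1,478/7,390 of the £40,000 range has been used: income = £359,300 + £40,000 × 1,478/7,390 = £367,300.

£367,300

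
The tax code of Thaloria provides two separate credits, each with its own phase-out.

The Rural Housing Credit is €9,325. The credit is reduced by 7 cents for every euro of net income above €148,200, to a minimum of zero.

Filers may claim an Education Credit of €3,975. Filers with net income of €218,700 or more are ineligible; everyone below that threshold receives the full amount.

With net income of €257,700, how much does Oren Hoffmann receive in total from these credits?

€1,660

Rural Housing Credit: 7% of the €109,500 excess over €148,200 is €7,665; credit = €9,325 − €7,665 = €1,660.
Education Credit: €257,700 meets or exceeds the €218,700 cutoff, so the credit is €0.
Total: €1,660 + €0 = €1,660.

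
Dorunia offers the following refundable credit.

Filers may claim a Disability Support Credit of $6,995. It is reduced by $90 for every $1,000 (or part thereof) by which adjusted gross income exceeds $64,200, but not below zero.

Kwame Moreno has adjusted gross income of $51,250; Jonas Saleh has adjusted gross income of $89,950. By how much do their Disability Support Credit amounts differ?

$2,340

Kwame ($51,250): Disability Support Credit: $51,250 is at or below the $64,200 threshold, so the full $6,995 applies.
Jonas ($89,950): Disability Support Credit: income exceeds $64,200 by $25,750, which is 26 full-or-partial $1,000 increments; reduction = 26 × $90 = $2,340, leaving $4,655.
Difference: |$6,995 − $4,655| = $2,340.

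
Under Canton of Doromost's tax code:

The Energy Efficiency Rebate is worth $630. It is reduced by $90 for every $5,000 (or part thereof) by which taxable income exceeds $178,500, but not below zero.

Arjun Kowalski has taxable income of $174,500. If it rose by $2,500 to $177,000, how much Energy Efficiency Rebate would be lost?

At $174,500 — $174,500 is at or below the $178,500 threshold, so the full $630 applies.
At $177,000 — $177,000 is at or below the $178,500 threshold, so the full $630 applies.
Lost: $630 − $630 = $0.

$0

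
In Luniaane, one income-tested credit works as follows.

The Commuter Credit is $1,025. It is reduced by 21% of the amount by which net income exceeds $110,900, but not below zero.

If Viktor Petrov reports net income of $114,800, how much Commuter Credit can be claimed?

$206

Commuter Credit: 21% of the $3,900 excess over $110,900 is $819; credit = $1,025 − $819 = $206.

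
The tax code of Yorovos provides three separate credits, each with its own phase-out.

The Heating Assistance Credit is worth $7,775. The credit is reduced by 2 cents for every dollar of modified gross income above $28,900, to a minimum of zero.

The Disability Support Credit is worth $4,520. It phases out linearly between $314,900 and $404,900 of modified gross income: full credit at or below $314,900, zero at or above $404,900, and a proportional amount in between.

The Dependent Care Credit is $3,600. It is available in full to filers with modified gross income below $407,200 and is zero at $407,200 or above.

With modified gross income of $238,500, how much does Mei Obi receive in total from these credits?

Heating Assistance Credit: 2% of the $209,600 excess over $28,900 is $4,192; credit = $7,775 − $4,192 = $3,583.
Disability Support Credit: $238,500 is at or below the $314,900 threshold, so the full $4,520 applies.
Dependent Care Credit: $238,500 is below the $407,200 cutoff, so the full $3,600 applies.
Total: $3,583 + $4,520 + $3,600 = $11,703.

$11,703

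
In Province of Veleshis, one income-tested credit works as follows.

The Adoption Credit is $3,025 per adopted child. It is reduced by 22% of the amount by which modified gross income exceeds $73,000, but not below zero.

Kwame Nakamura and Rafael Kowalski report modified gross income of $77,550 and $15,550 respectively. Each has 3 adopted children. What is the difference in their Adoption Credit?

Kwame ($77,550): Adoption Credit: base = 3 × $3,025 = $9,075. 22% of the $4,550 excess over $73,000 is $1,001; credit = $9,075 − $1,001 = $8,074.
Rafael ($15,550): Adoption Credit: base = 3 × $3,025 = $9,075. $15,550 is at or below the $73,000 threshold, so the full $9,075 applies.
Difference: |$8,074 − $9,075| = $1,001.

$1,001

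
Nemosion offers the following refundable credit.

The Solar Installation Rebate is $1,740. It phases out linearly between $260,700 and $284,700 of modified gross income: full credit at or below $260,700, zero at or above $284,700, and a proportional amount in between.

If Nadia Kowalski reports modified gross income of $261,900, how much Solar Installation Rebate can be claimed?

Solar Installation Rebate: $261,900 is $1,200 into a $24,000 phase-out range, leaving 22,800/24,000 of the credit: $1,740 × 22,800/24,000 = $1,653.

$1,653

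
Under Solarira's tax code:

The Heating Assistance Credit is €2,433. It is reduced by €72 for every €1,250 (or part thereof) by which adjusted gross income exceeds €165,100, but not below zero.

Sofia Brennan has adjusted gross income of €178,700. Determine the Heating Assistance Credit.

€1,641

Heating Assistance Credit: income exceeds €165,100 by €13,600, which is 11 full-or-partial €1,250 increments; reduction = 11 × €72 = €792, leaving €1,641.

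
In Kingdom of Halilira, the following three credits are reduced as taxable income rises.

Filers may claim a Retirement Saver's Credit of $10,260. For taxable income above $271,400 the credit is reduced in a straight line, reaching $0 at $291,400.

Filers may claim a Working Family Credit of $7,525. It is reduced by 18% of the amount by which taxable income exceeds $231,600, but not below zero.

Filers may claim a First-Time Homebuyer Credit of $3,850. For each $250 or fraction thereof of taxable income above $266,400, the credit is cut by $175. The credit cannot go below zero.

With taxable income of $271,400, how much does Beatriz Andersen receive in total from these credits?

$10,971

Retirement Saver's Credit: $271,400 is at or below the $271,400 threshold, so the full $10,260 applies.
Working Family Credit: 18% of the $39,800 excess over $231,600 is $7,164; credit = $7,525 − $7,164 = $361.
First-Time Homebuyer Credit: income exceeds $266,400 by $5,000, which is 20 full-or-partial $250 increments; reduction = 20 × $175 = $3,500, leaving $350.
Total: $10,260 + $361 + $350 = $10,971.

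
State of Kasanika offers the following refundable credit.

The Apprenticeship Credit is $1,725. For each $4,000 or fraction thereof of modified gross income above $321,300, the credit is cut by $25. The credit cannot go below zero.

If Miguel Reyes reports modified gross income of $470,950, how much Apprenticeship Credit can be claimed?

$775

Apprenticeship Credit: income exceeds $321,300 by $149,650, which is 38 full-or-partial $4,000 increments; reduction = 38 × $25 = $950, leaving $775.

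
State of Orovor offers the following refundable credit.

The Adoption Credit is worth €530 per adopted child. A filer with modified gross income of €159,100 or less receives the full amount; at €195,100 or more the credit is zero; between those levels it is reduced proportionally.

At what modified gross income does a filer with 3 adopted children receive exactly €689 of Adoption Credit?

Full credit = 3 × €530 = €1,590.
€689 is 689/1,590 of the full €1,590, so 901/1,590 of the €36,000 range has been used: income = €159,100 + €36,000 × 901/1,590 = €179,500.

€179,500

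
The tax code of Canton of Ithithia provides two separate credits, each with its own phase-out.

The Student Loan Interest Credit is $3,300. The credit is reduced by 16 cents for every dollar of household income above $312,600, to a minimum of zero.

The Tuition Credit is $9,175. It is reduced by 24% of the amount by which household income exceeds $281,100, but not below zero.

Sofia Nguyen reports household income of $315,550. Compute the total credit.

Student Loan Interest Credit: 16% of the $2,950 excess over $312,600 is $472; credit = $3,300 − $472 = $2,828.
Tuition Credit: 24% of the $34,450 excess over $281,100 is $8,268; credit = $9,175 − $8,268 = $907.
Total: $2,828 + $907 = $3,735.

$3,735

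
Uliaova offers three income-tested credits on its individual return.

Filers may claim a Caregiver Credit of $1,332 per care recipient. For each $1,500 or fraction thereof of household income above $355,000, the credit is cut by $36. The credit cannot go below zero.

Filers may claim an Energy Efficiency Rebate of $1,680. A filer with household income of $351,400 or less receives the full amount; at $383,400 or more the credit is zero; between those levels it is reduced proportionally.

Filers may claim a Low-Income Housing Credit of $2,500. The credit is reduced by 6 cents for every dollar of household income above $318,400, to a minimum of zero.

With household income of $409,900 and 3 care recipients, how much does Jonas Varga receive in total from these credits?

Caregiver Credit: base = 3 × $1,332 = $3,996. income exceeds $355,000 by $54,900, which is 37 full-or-partial $1,500 increments; reduction = 37 × $36 = $1,332, leaving $2,664.
Energy Efficiency Rebate: $409,900 is at or above $383,400, so the credit is $0.
Low-Income Housing Credit: 6% of the $91,500 excess over $318,400 is $5,490 ≥ base, so the credit is $0.
Total: $2,664 + $0 + $0 = $2,664.

$2,664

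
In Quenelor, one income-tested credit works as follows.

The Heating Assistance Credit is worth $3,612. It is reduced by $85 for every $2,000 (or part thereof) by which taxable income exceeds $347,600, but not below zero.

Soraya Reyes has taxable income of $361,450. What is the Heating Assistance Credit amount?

Heating Assistance Credit: income exceeds $347,600 by $13,850, which is 7 full-or-partial $2,000 increments; reduction = 7 × $85 = $595, leaving $3,017.

$3,017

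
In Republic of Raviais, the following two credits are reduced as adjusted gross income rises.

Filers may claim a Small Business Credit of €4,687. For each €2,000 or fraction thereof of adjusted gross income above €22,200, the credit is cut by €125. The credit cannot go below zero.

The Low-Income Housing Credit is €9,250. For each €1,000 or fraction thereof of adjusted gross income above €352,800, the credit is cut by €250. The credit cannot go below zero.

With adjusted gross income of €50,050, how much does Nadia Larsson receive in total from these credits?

€12,187

Small Business Credit: income exceeds €22,200 by €27,850, which is 14 full-or-partial €2,000 increments; reduction = 14 × €125 = €1,750, leaving €2,937.
Low-Income Housing Credit: €50,050 is at or below the €352,800 threshold, so the full €9,250 applies.
Total: €2,937 + €9,250 = €12,187.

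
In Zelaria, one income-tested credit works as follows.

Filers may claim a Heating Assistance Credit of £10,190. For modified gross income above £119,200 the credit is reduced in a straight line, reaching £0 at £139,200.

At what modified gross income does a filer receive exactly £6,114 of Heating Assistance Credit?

£127,200

£6,114 is 6,114/10,190 of the full £10,190, so 4,076/10,190 of the £20,000 range has been used: income = £119,200 + £20,000 × 4,076/10,190 = £127,200.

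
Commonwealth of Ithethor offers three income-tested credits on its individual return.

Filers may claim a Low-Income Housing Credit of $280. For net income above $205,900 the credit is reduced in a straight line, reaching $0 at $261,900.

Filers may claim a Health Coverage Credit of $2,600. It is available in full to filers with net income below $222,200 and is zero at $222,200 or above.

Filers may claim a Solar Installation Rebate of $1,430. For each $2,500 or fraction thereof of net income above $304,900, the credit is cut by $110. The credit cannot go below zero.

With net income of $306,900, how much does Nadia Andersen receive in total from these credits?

Low-Income Housing Credit: $306,900 is at or above $261,900, so the credit is $0.
Health Coverage Credit: $306,900 meets or exceeds the $222,200 cutoff, so the credit is $0.
Solar Installation Rebate: income exceeds $304,900 by $2,000, which is 1 full-or-partial $2,500 increment; reduction = 1 × $110 = $110, leaving $1,320.
Total: $0 + $0 + $1,320 = $1,320.

$1,320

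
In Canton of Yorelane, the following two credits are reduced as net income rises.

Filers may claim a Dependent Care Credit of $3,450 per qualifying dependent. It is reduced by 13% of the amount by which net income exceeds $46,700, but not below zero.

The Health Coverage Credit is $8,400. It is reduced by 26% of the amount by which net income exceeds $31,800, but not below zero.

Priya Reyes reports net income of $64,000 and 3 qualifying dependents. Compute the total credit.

$8,129

Dependent Care Credit: base = 3 × $3,450 = $10,350. 13% of the $17,300 excess over $46,700 is $2,249; credit = $10,350 − $2,249 = $8,101.
Health Coverage Credit: 26% of the $32,200 excess over $31,800 is $8,372; credit = $8,400 − $8,372 = $28.
Total: $8,101 + $28 = $8,129.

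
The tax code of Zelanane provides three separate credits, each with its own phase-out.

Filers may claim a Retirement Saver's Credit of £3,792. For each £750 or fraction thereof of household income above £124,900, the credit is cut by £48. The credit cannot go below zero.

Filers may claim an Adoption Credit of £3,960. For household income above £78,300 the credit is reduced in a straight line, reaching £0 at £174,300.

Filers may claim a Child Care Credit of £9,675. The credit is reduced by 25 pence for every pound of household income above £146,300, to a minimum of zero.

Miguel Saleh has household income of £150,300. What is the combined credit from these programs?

Retirement Saver's Credit: income exceeds £124,900 by £25,400, which is 34 full-or-partial £750 increments; reduction = 34 × £48 = £1,632, leaving £2,160.
Adoption Credit: £150,300 is £72,000 into a £96,000 phase-out range, leaving 24,000/96,000 of the credit: £3,960 × 24,000/96,000 = £990.
Child Care Credit: 25% of the £4,000 excess over £146,300 is £1,000; credit = £9,675 − £1,000 = £8,675.
Total: £2,160 + £990 + £8,675 = £11,825.

£11,825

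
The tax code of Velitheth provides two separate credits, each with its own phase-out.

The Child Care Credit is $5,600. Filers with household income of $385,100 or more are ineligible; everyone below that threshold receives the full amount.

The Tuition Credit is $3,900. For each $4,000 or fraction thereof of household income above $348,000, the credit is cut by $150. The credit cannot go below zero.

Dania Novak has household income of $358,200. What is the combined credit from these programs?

$9,050

Child Care Credit: $358,200 is below the $385,100 cutoff, so the full $5,600 applies.
Tuition Credit: income exceeds $348,000 by $10,200, which is 3 full-or-partial $4,000 increments; reduction = 3 × $150 = $450, leaving $3,450.
Total: $5,600 + $3,450 = $9,050.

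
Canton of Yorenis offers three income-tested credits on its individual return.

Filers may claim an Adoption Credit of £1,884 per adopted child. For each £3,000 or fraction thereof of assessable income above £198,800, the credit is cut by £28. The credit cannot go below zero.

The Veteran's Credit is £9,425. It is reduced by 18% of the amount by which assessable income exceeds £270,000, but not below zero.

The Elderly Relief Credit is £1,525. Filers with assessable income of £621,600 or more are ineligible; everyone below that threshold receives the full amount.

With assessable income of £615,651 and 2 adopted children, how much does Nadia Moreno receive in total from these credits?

Adoption Credit: base = 2 × £1,884 = £3,768. income exceeds £198,800 by £416,851 → 139 increments × £28 = £3,892 ≥ base, so the credit is £0.
Veteran's Credit: 18% of the £345,651 excess over £270,000 is £62,217.18 ≥ base, so the credit is £0.
Elderly Relief Credit: £615,651 is below the £621,600 cutoff, so the full £1,525 applies.
Total: £0 + £0 + £1,525 = £1,525.

£1,525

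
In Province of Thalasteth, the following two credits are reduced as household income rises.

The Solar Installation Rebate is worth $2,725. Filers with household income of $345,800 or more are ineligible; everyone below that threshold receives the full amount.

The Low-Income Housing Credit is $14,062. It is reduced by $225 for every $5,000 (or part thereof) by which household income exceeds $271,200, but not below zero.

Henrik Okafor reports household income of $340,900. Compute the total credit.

$13,637

Solar Installation Rebate: $340,900 is below the $345,800 cutoff, so the full $2,725 applies.
Low-Income Housing Credit: income exceeds $271,200 by $69,700, which is 14 full-or-partial $5,000 increments; reduction = 14 × $225 = $3,150, leaving $10,912.
Total: $2,725 + $10,912 = $13,637.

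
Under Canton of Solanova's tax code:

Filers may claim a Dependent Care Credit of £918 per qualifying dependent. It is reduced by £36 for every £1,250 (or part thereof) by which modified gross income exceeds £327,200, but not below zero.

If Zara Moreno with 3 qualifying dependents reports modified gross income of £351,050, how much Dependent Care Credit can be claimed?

Dependent Care Credit: base = 3 × £918 = £2,754. income exceeds £327,200 by £23,850, which is 20 full-or-partial £1,250 increments; reduction = 20 × £36 = £720, leaving £2,034.

£2,034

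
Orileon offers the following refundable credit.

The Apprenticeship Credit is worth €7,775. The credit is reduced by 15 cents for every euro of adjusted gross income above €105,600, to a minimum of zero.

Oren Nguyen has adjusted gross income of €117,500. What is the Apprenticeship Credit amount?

€5,990

Apprenticeship Credit: 15% of the €11,900 excess over €105,600 is €1,785; credit = €7,775 − €1,785 = €5,990.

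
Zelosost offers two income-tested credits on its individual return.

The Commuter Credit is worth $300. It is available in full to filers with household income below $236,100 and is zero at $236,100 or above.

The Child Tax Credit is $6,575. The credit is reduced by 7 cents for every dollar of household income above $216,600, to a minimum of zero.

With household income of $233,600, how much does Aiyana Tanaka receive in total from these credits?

$5,685

Commuter Credit: $233,600 is below the $236,100 cutoff, so the full $300 applies.
Child Tax Credit: 7% of the $17,000 excess over $216,600 is $1,190; credit = $6,575 − $1,190 = $5,385.
Total: $300 + $5,385 = $5,685.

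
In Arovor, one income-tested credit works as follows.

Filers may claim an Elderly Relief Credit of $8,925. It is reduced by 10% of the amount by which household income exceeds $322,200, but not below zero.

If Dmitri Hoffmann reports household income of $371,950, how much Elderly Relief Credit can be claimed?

$3,950

Elderly Relief Credit: 10% of the $49,750 excess over $322,200 is $4,975; credit = $8,925 − $4,975 = $3,950.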